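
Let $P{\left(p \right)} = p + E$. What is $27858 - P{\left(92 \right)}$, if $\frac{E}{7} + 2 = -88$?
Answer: $28396$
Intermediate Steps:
$E = -630$ ($E = -14 + 7 \left(-88\right) = -14 - 616 = -630$)
$P{\left(p \right)} = -630 + p$ ($P{\left(p \right)} = p - 630 = -630 + p$)
$27858 - P{\left(92 \right)} = 27858 - \left(-630 + 92\right) = 27858 - -538 = 27858 + 538 = 28396$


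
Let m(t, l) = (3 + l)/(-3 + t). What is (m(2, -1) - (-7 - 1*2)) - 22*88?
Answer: -1929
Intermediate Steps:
m(t, l) = (3 + l)/(-3 + t)
(m(2, -1) - (-7 - 1*2)) - 22*88 = ((3 - 1)/(-3 + 2) - (-7 - 1*2)) - 22*88 = (2/(-1) - (-7 - 2)) - 1936 = (-1*2 - 1*(-9)) - 1936 = (-2 + 9) - 1936 = 7 - 1936 = -1929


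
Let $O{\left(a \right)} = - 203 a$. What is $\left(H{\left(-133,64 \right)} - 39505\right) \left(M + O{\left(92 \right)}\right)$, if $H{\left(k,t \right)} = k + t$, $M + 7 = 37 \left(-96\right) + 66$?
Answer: $877316006$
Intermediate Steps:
$M = -3493$ ($M = -7 + \left(37 \left(-96\right) + 66\right) = -7 + \left(-3552 + 66\right) = -7 - 3486 = -3493$)
$\left(H{\left(-133,64 \right)} - 39505\right) \left(M + O{\left(92 \right)}\right) = \left(\left(-133 + 64\right) - 39505\right) \left(-3493 - 18676\right) = \left(-69 - 39505\right) \left(-3493 - 18676\right) = \left(-39574\right) \left(-22169\right) = 877316006$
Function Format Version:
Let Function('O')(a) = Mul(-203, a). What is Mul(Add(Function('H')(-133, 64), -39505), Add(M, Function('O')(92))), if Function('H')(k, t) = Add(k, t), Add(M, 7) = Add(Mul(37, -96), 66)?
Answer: 877316006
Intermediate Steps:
M = -3493 (M = Add(-7, Add(Mul(37, -96), 66)) = Add(-7, Add(-3552, 66)) = Add(-7, -3486) = -3493)
Mul(Add(Function('H')(-133, 64), -39505), Add(M, Function('O')(92))) = Mul(Add(Add(-133, 64), -39505), Add(-3493, Mul(-203, 92))) = Mul(Add(-69, -39505), Add(-3493, -18676)) = Mul(-39574, -22169) = 877316006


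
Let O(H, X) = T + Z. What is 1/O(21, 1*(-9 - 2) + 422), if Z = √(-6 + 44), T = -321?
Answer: -321/103003 - √38/103003 ≈ -0.0031763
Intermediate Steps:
Z = √38 ≈ 6.1644
O(H, X) = -321 + √38
1/O(21, 1*(-9 - 2) + 422) = 1/(-321 + √38)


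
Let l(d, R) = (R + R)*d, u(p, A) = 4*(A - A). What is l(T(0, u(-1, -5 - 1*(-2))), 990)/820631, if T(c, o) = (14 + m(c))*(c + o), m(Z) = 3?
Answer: 0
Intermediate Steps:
u(p, A) = 0 (u(p, A) = 4*0 = 0)
T(c, o) = 17*c + 17*o (T(c, o) = (14 + 3)*(c + o) = 17*(c + o) = 17*c + 17*o)
l(d, R) = 2*R*d (l(d, R) = (2*R)*d = 2*R*d)
l(T(0, u(-1, -5 - 1*(-2))), 990)/820631 = (2*990*(17*0 + 17*0))/820631 = (2*990*(0 + 0))*(1/820631) = (2*990*0)*(1/820631) = 0*(1/820631) = 0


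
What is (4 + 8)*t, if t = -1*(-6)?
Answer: 72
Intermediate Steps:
t = 6
(4 + 8)*t = (4 + 8)*6 = 12*6 = 72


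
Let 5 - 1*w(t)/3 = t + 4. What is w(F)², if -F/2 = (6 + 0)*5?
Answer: 33489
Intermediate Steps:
F = -60 (F = -2*(6 + 0)*5 = -12*5 = -2*30 = -60)
w(t) = 3 - 3*t (w(t) = 15 - 3*(t + 4) = 15 - 3*(4 + t) = 15 + (-12 - 3*t) = 3 - 3*t)
w(F)² = (3 - 3*(-60))² = (3 + 180)² = 183² = 33489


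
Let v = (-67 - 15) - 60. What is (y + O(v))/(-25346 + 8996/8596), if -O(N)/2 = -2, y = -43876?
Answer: 31426976/18155435 ≈ 1.7310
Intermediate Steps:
v = -142 (v = -82 - 60 = -142)
O(N) = 4 (O(N) = -2*(-2) = 4)
(y + O(v))/(-25346 + 8996/8596) = (-43876 + 4)/(-25346 + 8996/8596) = -43872/(-25346 + 8996*(1/8596)) = -43872/(-25346 + 2249/2149) = -43872/(-54466305/2149) = -43872*(-2149/54466305) = 31426976/18155435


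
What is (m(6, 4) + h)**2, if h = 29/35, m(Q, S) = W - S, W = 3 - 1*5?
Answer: 32761/1225 ≈ 26.744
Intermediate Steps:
W = -2 (W = 3 - 5 = -2)
m(Q, S) = -2 - S
h = 29/35 (h = 29*(1/35) = 29/35 ≈ 0.82857)
(m(6, 4) + h)**2 = ((-2 - 1*4) + 29/35)**2 = ((-2 - 4) + 29/35)**2 = (-6 + 29/35)**2 = (-181/35)**2 = 32761/1225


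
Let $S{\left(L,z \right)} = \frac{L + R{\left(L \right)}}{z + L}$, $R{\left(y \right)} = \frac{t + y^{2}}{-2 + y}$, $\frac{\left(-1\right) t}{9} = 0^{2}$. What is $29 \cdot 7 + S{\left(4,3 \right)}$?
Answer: $\frac{1433}{7} \approx 204.71$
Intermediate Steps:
$t = 0$ ($t = - 9 \cdot 0^{2} = \left(-9\right) 0 = 0$)
$R{\left(y \right)} = \frac{y^{2}}{-2 + y}$ ($R{\left(y \right)} = \frac{0 + y^{2}}{-2 + y} = \frac{y^{2}}{-2 + y}$)
$S{\left(L,z \right)} = \frac{L + \frac{L^{2}}{-2 + L}}{L + z}$ ($S{\left(L,z \right)} = \frac{L + \frac{L^{2}}{-2 + L}}{z + L} = \frac{L + \frac{L^{2}}{-2 + L}}{L + z}$)
$29 \cdot 7 + S{\left(4,3 \right)} = 29 \cdot 7 + 2 \cdot 4 \frac{1}{-2 + 4} \frac{1}{4 + 3} \left(-1 + 4\right) = 203 + 2 \cdot 4 \cdot \frac{1}{2} \cdot \frac{1}{7} \cdot 3 = 203 + \frac{12}{7} = \frac{1433}{7}$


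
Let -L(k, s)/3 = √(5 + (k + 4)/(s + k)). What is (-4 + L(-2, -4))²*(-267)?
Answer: -15486 - 2136*√42 ≈ -29329.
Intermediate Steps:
L(k, s) = -3*√(5 + (4 + k)/(k + s)) (L(k, s) = -3*√(5 + (k + 4)/(s + k)) = -3*√(5 + (4 + k)/(k + s)))
(-4 + L(-2, -4))²*(-267) = (-4 - 3*2*√7*√(-1/(-2 - 4)))²*(-267) = (-4 - 3*2*√7*√(-1/(-6)))²*(-267) = (-4 - 3*√42/3)²*(-267) = (-4 - √42)²*(-267) = -267*(-4 - √42)²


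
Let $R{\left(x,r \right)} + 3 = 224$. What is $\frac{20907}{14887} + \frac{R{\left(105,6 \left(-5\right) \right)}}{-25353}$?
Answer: $\frac{526765144}{377430111} \approx 1.3957$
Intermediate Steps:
$R{\left(x,r \right)} = 221$ ($R{\left(x,r \right)} = -3 + 224 = 221$)
$\frac{20907}{14887} + \frac{R{\left(105,6 \left(-5\right) \right)}}{-25353} = \frac{20907}{14887} + \frac{221}{-25353} = 20907 \cdot \frac{1}{14887} + 221 \left(- \frac{1}{25353}\right) = \frac{20907}{14887} - \frac{221}{25353} = \frac{526765144}{377430111}$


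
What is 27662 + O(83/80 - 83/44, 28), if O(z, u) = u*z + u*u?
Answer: 6252891/220 ≈ 28422.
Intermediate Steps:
O(z, u) = u**2 + u*z (O(z, u) = u*z + u**2 = u**2 + u*z)
27662 + O(83/80 - 83/44, 28) = 27662 + 28*(28 + (83/80 - 83/44)) = 27662 + 28*(28 - 747/880) = 27662 + 28*(23893/880) = 27662 + 167251/220 = 6252891/220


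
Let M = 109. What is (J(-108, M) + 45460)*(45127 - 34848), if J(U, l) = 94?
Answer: 468249566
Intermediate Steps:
(J(-108, M) + 45460)*(45127 - 34848) = (94 + 45460)*(45127 - 34848) = 45554*10279 = 468249566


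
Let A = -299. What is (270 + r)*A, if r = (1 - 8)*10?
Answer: -59800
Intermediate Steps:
r = -70 (r = -7*10 = -70)
(270 + r)*A = (270 - 70)*(-299) = 200*(-299) = -59800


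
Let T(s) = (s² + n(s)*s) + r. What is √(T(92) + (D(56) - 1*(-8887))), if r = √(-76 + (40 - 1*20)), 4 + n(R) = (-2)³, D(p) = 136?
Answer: √(16383 + 2*I*√14) ≈ 128.0 + 0.0292*I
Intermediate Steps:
n(R) = -12 (n(R) = -4 + (-2)³ = -4 - 8 = -12)
r = 2*I*√14 (r = √(-76 + (40 - 20)) = √(-76 + 20) = √(-56) = 2*I*√14 ≈ 7.4833*I)
T(s) = s² - 12*s + 2*I*√14 (T(s) = (s² - 12*s) + 2*I*√14 = s² - 12*s + 2*I*√14)
√(T(92) + (D(56) - 1*(-8887))) = √((92² - 12*92 + 2*I*√14) + (136 - 1*(-8887))) = √((8464 - 1104 + 2*I*√14) + (136 + 8887)) = √((7360 + 2*I*√14) + 9023) = √(16383 + 2*I*√14)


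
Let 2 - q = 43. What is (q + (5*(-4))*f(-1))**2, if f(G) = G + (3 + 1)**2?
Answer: 116281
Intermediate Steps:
q = -41 (q = 2 - 1*43 = 2 - 43 = -41)
f(G) = 16 + G (f(G) = G + 4**2 = G + 16 = 16 + G)
(q + (5*(-4))*f(-1))**2 = (-41 + (5*(-4))*(16 - 1))**2 = (-41 - 20*15)**2 = (-41 - 300)**2 = (-341)**2 = 116281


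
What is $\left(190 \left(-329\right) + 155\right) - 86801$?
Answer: $-149156$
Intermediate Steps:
$\left(190 \left(-329\right) + 155\right) - 86801 = \left(-62510 + 155\right) - 86801 = -62355 - 86801 = -149156$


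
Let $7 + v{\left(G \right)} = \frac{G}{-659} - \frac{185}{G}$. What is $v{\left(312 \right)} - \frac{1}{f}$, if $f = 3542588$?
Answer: $- \frac{1468858885607}{182096108376} \approx -8.0664$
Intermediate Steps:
$v{\left(G \right)} = -7 - \frac{185}{G} - \frac{G}{659}$ ($v{\left(G \right)} = -7 + \left(\frac{G}{-659} - \frac{185}{G}\right) = -7 + \left(G \left(- \frac{1}{659}\right) - \frac{185}{G}\right) = -7 - \left(\frac{185}{G} + \frac{G}{659}\right) = -7 - \frac{185}{G} - \frac{G}{659}$)
$v{\left(312 \right)} - \frac{1}{f} = \left(-7 - \frac{185}{312} - \frac{312}{659}\right) - \frac{1}{3542588} = - \frac{1658515}{205608} - \frac{1}{3542588} = - \frac{1468858885607}{182096108376}$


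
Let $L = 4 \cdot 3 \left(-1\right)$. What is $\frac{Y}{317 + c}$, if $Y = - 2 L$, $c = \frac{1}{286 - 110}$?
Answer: $\frac{4224}{55793} \approx 0.075708$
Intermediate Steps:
$c = \frac{1}{176} \approx 0.0056818$
$L = -12$ ($L = 12 \left(-1\right) = -12$)
$Y = 24$ ($Y = \left(-2\right) \left(-12\right) = 24$)
$\frac{Y}{317 + c} = \frac{24}{317 + \frac{1}{176}} = \frac{24}{\frac{55793}{176}} = 24 \cdot \frac{176}{55793} = \frac{4224}{55793}$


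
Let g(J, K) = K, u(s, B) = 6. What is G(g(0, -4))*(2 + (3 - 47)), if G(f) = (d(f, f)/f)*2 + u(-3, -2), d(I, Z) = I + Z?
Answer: -420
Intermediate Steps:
G(f) = 10 (G(f) = ((f + f)/f)*2 + 6 = ((2*f)/f)*2 + 6 = 2*2 + 6 = 4 + 6 = 10)
G(g(0, -4))*(2 + (3 - 47)) = 10*(2 + (3 - 47)) = 10*(2 - 44) = 10*(-42) = -420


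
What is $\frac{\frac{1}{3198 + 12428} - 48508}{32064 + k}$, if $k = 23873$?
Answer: $- \frac{757986007}{874071562} \approx -0.86719$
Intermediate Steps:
$\frac{\frac{1}{3198 + 12428} - 48508}{32064 + k} = \frac{\frac{1}{3198 + 12428} - 48508}{32064 + 23873} = \frac{\frac{1}{15626} - 48508}{55937} = \left(\frac{1}{15626} - 48508\right) \frac{1}{55937} = \left(- \frac{757986007}{15626}\right) \frac{1}{55937} = - \frac{757986007}{874071562}$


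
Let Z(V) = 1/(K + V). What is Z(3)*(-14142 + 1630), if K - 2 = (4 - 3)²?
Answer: -6256/3 ≈ -2085.3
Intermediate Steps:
K = 3 (K = 2 + (4 - 3)² = 2 + 1² = 2 + 1 = 3)
Z(V) = 1/(3 + V)
Z(3)*(-14142 + 1630) = (-14142 + 1630)/(3 + 3) = -12512/6 = (⅙)*(-12512) = -6256/3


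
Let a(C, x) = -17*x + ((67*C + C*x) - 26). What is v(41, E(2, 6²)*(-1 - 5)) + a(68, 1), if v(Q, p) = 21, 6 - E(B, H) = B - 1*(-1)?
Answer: 4602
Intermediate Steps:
E(B, H) = 5 - B (E(B, H) = 6 - (B - 1*(-1)) = 6 - (B + 1) = 6 - (1 + B) = 6 + (-1 - B) = 5 - B)
a(C, x) = -26 - 17*x + 67*C + C*x (a(C, x) = -17*x + (-26 + 67*C + C*x) = -26 - 17*x + 67*C + C*x)
v(41, E(2, 6²)*(-1 - 5)) + a(68, 1) = 21 + (-26 - 17*1 + 67*68 + 68*1) = 21 + (-26 - 17 + 4556 + 68) = 21 + 4581 = 4602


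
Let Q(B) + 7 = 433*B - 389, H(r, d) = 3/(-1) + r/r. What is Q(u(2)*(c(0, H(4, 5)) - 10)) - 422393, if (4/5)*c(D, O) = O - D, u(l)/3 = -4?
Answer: -357839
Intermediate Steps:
H(r, d) = -2 (H(r, d) = 3*(-1) + 1 = -3 + 1 = -2)
u(l) = -12 (u(l) = 3*(-4) = -12)
c(D, O) = -5*D/4 + 5*O/4 (c(D, O) = 5*(O - D)/4 = -5*D/4 + 5*O/4)
Q(B) = -396 + 433*B (Q(B) = -7 + (433*B - 389) = -7 + (-389 + 433*B) = -396 + 433*B)
Q(u(2)*(c(0, H(4, 5)) - 10)) - 422393 = (-396 + 433*(-12*((-5/4*0 + (5/4)*(-2)) - 10))) - 422393 = (-396 + 433*(-12*((0 - 5/2) - 10))) - 422393 = (-396 + 433*(-12*(-5/2 - 10))) - 422393 = (-396 + 433*(-12*(-25/2))) - 422393 = (-396 + 433*150) - 422393 = (-396 + 64950) - 422393 = 64554 - 422393 = -357839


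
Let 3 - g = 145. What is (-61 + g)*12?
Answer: -2436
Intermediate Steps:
g = -142 (g = 3 - 1*145 = 3 - 145 = -142)
(-61 + g)*12 = (-61 - 142)*12 = -203*12 = -2436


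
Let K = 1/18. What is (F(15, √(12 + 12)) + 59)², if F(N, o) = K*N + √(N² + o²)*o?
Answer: 344017/36 + 718*√166 ≈ 18807.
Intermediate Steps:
K = 1/18 ≈ 0.055556
F(N, o) = N/18 + o*√(N² + o²) (F(N, o) = N/18 + √(N² + o²)*o = N/18 + o*√(N² + o²))
(F(15, √(12 + 12)) + 59)² = (((1/18)*15 + √(12 + 12)*√(15² + (√(12 + 12))²)) + 59)² = ((⅚ + √24*√(225 + (√24)²)) + 59)² = ((⅚ + (2*√6)*√(225 + (2*√6)²)) + 59)² = ((⅚ + (2*√6)*√(225 + 24)) + 59)² = ((⅚ + (2*√6)*√249) + 59)² = ((⅚ + 6*√166) + 59)² = (359/6 + 6*√166)²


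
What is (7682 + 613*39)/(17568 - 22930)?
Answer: -31589/5362 ≈ -5.8913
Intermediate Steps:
(7682 + 613*39)/(17568 - 22930) = (7682 + 23907)/(-5362) = 31589*(-1/5362) = -31589/5362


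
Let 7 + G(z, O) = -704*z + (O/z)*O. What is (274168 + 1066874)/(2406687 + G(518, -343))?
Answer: 33079036/50375133 ≈ 0.65665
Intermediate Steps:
G(z, O) = -7 - 704*z + O²/z (G(z, O) = -7 + (-704*z + (O/z)*O) = -7 + (-704*z + O²/z) = -7 - 704*z + O²/z)
(274168 + 1066874)/(2406687 + G(518, -343)) = (274168 + 1066874)/(2406687 + (-7 - 704*518 + (-343)²/518)) = 1341042/(2406687 + (-7 - 364672 + 117649*(1/518))) = 1341042/(2406687 + (-7 - 364672 + 16807/74)) = 1341042/(2406687 - 26969439/74) = 1341042/(151125399/74) = 1341042*(74/151125399) = 33079036/50375133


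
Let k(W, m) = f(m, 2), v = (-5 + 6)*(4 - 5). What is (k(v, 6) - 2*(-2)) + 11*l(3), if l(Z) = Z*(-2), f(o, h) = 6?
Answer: -56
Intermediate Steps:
v = -1 (v = 1*(-1) = -1)
l(Z) = -2*Z
k(W, m) = 6
(k(v, 6) - 2*(-2)) + 11*l(3) = (6 - 2*(-2)) + 11*(-2*3) = (6 + 4) + 11*(-6) = 10 - 66 = -56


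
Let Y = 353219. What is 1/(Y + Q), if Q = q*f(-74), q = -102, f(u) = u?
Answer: 1/360767 ≈ 2.7719e-6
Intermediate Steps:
Q = 7548 (Q = -102*(-74) = 7548)
1/(Y + Q) = 1/(353219 + 7548) = 1/360767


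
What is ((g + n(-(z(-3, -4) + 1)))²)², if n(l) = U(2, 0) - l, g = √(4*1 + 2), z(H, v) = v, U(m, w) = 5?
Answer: (2 + √6)⁴ ≈ 391.96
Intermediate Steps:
g = √6 (g = √(4 + 2) = √6 ≈ 2.4495)
n(l) = 5 - l
((g + n(-(z(-3, -4) + 1)))²)² = ((√6 + (5 - (-1)*(-4 + 1)))²)² = ((√6 + (5 - (-1)*(-3)))²)² = ((√6 + (5 - 1*3))²)² = ((√6 + (5 - 3))²)² = ((√6 + 2)²)² = ((2 + √6)²)² = (2 + √6)⁴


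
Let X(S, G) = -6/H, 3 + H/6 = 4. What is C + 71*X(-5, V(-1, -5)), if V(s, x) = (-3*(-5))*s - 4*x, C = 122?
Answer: 51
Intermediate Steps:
H = 6 (H = -18 + 6*4 = -18 + 24 = 6)
V(s, x) = -4*x + 15*s (V(s, x) = 15*s - 4*x = -4*x + 15*s)
X(S, G) = -1 (X(S, G) = -6/6 = -6*1/6 = -1)
C + 71*X(-5, V(-1, -5)) = 122 + 71*(-1) = 122 - 71 = 51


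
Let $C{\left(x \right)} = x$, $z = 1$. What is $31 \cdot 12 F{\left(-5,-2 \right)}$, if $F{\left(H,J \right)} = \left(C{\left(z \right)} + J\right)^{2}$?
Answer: $372$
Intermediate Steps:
$F{\left(H,J \right)} = \left(1 + J\right)^{2}$
$31 \cdot 12 F{\left(-5,-2 \right)} = 31 \cdot 12 \left(1 - 2\right)^{2} = 372 \left(-1\right)^{2} = 372 \cdot 1 = 372$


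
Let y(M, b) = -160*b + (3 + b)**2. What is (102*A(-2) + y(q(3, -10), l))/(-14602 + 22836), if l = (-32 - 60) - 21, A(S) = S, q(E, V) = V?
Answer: 14988/4117 ≈ 3.6405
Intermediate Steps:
l = -113 (l = -92 - 21 = -113)
y(M, b) = (3 + b)**2 - 160*b
(102*A(-2) + y(q(3, -10), l))/(-14602 + 22836) = (102*(-2) + ((3 - 113)**2 - 160*(-113)))/(-14602 + 22836) = (-204 + ((-110)**2 + 18080))/8234 = (-204 + (12100 + 18080))*(1/8234) = (-204 + 30180)*(1/8234) = 29976*(1/8234) = 14988/4117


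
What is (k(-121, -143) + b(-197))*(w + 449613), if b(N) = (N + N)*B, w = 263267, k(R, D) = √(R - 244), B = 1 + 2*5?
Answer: -3089621920 + 712880*I*√365 ≈ -3.0896e+9 + 1.362e+7*I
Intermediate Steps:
B = 11 (B = 1 + 10 = 11)
k(R, D) = √(-244 + R)
b(N) = 22*N (b(N) = (N + N)*11 = (2*N)*11 = 22*N)
(k(-121, -143) + b(-197))*(w + 449613) = (√(-244 - 121) + 22*(-197))*(263267 + 449613) = (√(-365) - 4334)*712880 = (I*√365 - 4334)*712880 = (-4334 + I*√365)*712880 = -3089621920 + 712880*I*√365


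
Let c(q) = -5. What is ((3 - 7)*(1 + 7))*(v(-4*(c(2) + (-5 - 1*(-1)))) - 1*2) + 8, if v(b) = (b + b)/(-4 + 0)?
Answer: 648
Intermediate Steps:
v(b) = -b/2 (v(b) = (2*b)/(-4) = (2*b)*(-¼) = -b/2)
((3 - 7)*(1 + 7))*(v(-4*(c(2) + (-5 - 1*(-1)))) - 1*2) + 8 = ((3 - 7)*(1 + 7))*(-(-2)*(-5 + (-5 - 1*(-1))) - 1*2) + 8 = (-4*8)*(-(-2)*(-5 + (-5 + 1)) - 2) + 8 = -32*(-(-2)*(-5 - 4) - 2) + 8 = -32*(-(-2)*(-9) - 2) + 8 = -32*(-½*36 - 2) + 8 = -32*(-18 - 2) + 8 = -32*(-20) + 8 = 640 + 8 = 648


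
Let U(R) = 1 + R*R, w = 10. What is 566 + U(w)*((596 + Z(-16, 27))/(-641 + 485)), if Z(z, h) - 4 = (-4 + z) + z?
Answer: 2611/13 ≈ 200.85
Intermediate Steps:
U(R) = 1 + R²
Z(z, h) = 2*z (Z(z, h) = 4 + ((-4 + z) + z) = 4 + (-4 + 2*z) = 2*z)
566 + U(w)*((596 + Z(-16, 27))/(-641 + 485)) = 566 + (1 + 10²)*((596 + 2*(-16))/(-641 + 485)) = 566 + (1 + 100)*((596 - 32)/(-156)) = 566 + 101*(564*(-1/156)) = 566 + 101*(-47/13) = 566 - 4747/13 = 2611/13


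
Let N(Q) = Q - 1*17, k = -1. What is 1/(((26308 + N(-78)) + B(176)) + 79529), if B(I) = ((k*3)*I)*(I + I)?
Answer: -1/80114 ≈ -1.2482e-5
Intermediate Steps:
B(I) = -6*I**2 (B(I) = ((-1*3)*I)*(I + I) = (-3*I)*(2*I) = -6*I**2)
N(Q) = -17 + Q (N(Q) = Q - 17 = -17 + Q)
1/(((26308 + N(-78)) + B(176)) + 79529) = 1/(((26308 + (-17 - 78)) - 6*176**2) + 79529) = 1/(((26308 - 95) - 6*30976) + 79529) = 1/((26213 - 185856) + 79529) = 1/(-159643 + 79529) = 1/(-80114) = -1/80114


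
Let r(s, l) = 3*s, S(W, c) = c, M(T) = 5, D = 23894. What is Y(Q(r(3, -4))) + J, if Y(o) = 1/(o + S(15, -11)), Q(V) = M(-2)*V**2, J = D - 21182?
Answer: 1068529/394 ≈ 2712.0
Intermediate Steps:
J = 2712 (J = 23894 - 21182 = 2712)
Q(V) = 5*V**2
Y(o) = 1/(-11 + o) (Y(o) = 1/(o - 11) = 1/(-11 + o))
Y(Q(r(3, -4))) + J = 1/(-11 + 5*(3*3)**2) + 2712 = 1/(-11 + 5*9**2) + 2712 = 1/(-11 + 5*81) + 2712 = 1/(-11 + 405) + 2712 = 1/394 + 2712 = 1068529/394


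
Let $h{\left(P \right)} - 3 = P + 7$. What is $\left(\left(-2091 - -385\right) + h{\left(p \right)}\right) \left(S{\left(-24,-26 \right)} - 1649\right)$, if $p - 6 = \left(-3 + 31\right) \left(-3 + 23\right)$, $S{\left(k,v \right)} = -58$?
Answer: $1928910$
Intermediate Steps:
$p = 566$ ($p = 6 + \left(-3 + 31\right) \left(-3 + 23\right) = 6 + 28 \cdot 20 = 6 + 560 = 566$)
$h{\left(P \right)} = 10 + P$ ($h{\left(P \right)} = 3 + \left(P + 7\right) = 3 + \left(7 + P\right) = 10 + P$)
$\left(\left(-2091 - -385\right) + h{\left(p \right)}\right) \left(S{\left(-24,-26 \right)} - 1649\right) = \left(\left(-2091 - -385\right) + \left(10 + 566\right)\right) \left(-58 - 1649\right) = \left(\left(-2091 + 385\right) + 576\right) \left(-1707\right) = \left(-1706 + 576\right) \left(-1707\right) = \left(-1130\right) \left(-1707\right) = 1928910$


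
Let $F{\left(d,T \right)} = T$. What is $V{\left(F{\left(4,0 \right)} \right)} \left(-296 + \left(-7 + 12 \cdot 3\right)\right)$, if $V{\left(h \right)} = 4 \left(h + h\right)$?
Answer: $0$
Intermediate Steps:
$V{\left(h \right)} = 8 h$ ($V{\left(h \right)} = 4 \cdot 2 h = 8 h$)
$V{\left(F{\left(4,0 \right)} \right)} \left(-296 + \left(-7 + 12 \cdot 3\right)\right) = 8 \cdot 0 \left(-296 + \left(-7 + 12 \cdot 3\right)\right) = 0 \left(-296 + \left(-7 + 36\right)\right) = 0 \left(-296 + 29\right) = 0 \left(-267\right) = 0$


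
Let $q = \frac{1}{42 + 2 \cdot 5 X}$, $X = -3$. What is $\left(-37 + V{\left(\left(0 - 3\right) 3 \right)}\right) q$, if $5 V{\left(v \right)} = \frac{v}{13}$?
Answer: $- \frac{1207}{390} \approx -3.0949$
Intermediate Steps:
$V{\left(v \right)} = \frac{v}{65}$ ($V{\left(v \right)} = \frac{v \frac{1}{13}}{5} = \frac{\frac{1}{13} v}{5} = \frac{v}{65}$)
$q = \frac{1}{12}$ ($q = \frac{1}{42 + 2 \cdot 5 \left(-3\right)} = \frac{1}{42 + 10 \left(-3\right)} = \frac{1}{42 - 30} = \frac{1}{12} \approx 0.083333$)
$\left(-37 + V{\left(\left(0 - 3\right) 3 \right)}\right) q = \left(-37 + \frac{\left(0 - 3\right) 3}{65}\right) \frac{1}{12} = \left(-37 + \frac{\left(-3\right) 3}{65}\right) \frac{1}{12} = \left(-37 + \frac{1}{65} \left(-9\right)\right) \frac{1}{12} = \left(-37 - \frac{9}{65}\right) \frac{1}{12} = \left(- \frac{2414}{65}\right) \frac{1}{12} = - \frac{1207}{390}$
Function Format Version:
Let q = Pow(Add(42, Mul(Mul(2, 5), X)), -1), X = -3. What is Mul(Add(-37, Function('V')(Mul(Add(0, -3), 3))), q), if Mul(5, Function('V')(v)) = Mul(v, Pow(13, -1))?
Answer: Rational(-1207, 390) ≈ -3.0949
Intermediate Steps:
Function('V')(v) = Mul(Rational(1, 65), v) (Function('V')(v) = Mul(Rational(1, 5), Mul(v, Pow(13, -1))) = Mul(Rational(1, 5), Mul(v, Rational(1, 13))) = Mul(Rational(1, 5), Mul(Rational(1, 13), v)) = Mul(Rational(1, 65), v))
q = Rational(1, 12) (q = Pow(Add(42, Mul(Mul(2, 5), -3)), -1) = Pow(Add(42, Mul(10, -3)), -1) = Pow(Add(42, -30), -1) = Pow(12, -1) = Rational(1, 12) ≈ 0.083333)
Mul(Add(-37, Function('V')(Mul(Add(0, -3), 3))), q) = Mul(Add(-37, Mul(Rational(1, 65), Mul(Add(0, -3), 3))), Rational(1, 12)) = Mul(Add(-37, Mul(Rational(1, 65), Mul(-3, 3))), Rational(1, 12)) = Mul(Add(-37, Mul(Rational(1, 65), -9)), Rational(1, 12)) = Mul(Add(-37, Rational(-9, 65)), Rational(1, 12)) = Mul(Rational(-2414, 65), Rational(1, 12)) = Rational(-1207, 390)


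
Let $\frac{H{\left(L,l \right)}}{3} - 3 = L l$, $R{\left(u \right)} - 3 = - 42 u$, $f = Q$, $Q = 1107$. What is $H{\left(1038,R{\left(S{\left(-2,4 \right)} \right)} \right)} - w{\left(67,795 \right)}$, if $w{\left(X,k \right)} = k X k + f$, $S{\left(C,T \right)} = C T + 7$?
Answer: $-42206643$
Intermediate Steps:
$S{\left(C,T \right)} = 7 + C T$
$f = 1107$
$w{\left(X,k \right)} = 1107 + X k^{2}$ ($w{\left(X,k \right)} = k X k + 1107 = X k k + 1107 = X k^{2} + 1107 = 1107 + X k^{2}$)
$R{\left(u \right)} = 3 - 42 u$
$H{\left(L,l \right)} = 9 + 3 L l$
$H{\left(1038,R{\left(S{\left(-2,4 \right)} \right)} \right)} - w{\left(67,795 \right)} = \left(9 + 3 \cdot 1038 \left(3 - 42 \left(7 - 8\right)\right)\right) - \left(1107 + 67 \cdot 795^{2}\right) = \left(9 + 3 \cdot 1038 \left(3 - 42 \left(7 - 8\right)\right)\right) - \left(1107 + 67 \cdot 632025\right) = \left(9 + 3 \cdot 1038 \left(3 - -42\right)\right) - \left(1107 + 42345675\right) = \left(9 + 3 \cdot 1038 \left(3 + 42\right)\right) - 42346782 = \left(9 + 3 \cdot 1038 \cdot 45\right) - 42346782 = \left(9 + 140130\right) - 42346782 = 140139 - 42346782 = -42206643$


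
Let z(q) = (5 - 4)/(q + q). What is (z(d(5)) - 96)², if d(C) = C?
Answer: 919681/100 ≈ 9196.8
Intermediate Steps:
z(q) = 1/(2*q)
(z(d(5)) - 96)² = ((½)/5 - 96)² = ((½)*(⅕) - 96)² = (⅒ - 96)² = (-959/10)² = 919681/100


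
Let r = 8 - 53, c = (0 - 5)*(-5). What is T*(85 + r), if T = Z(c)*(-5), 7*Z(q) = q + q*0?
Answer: -5000/7 ≈ -714.29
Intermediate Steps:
c = 25 (c = -5*(-5) = 25)
r = -45
Z(q) = q/7 (Z(q) = (q + q*0)/7 = (q + 0)/7 = q/7)
T = -125/7 (T = ((1/7)*25)*(-5) = (25/7)*(-5) = -125/7 ≈ -17.857)
T*(85 + r) = -125*(85 - 45)/7 = -125/7*40 = -5000/7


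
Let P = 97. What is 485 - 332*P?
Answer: -31719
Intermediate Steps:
485 - 332*P = 485 - 332*97 = 485 - 32204 = -31719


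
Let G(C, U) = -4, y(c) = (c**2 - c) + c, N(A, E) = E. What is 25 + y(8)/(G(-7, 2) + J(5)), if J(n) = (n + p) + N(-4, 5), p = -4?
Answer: 57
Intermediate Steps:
y(c) = c**2
J(n) = 1 + n (J(n) = (n - 4) + 5 = (-4 + n) + 5 = 1 + n)
25 + y(8)/(G(-7, 2) + J(5)) = 25 + 8**2/(-4 + (1 + 5)) = 25 + 64/(-4 + 6) = 25 + 64/2 = 25 + 64*(1/2) = 25 + 32 = 57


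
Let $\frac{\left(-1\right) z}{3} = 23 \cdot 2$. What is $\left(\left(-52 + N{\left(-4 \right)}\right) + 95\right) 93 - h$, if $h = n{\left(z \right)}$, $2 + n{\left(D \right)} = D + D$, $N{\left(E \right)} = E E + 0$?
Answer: $5765$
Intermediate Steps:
$z = -138$ ($z = - 3 \cdot 23 \cdot 2 = \left(-3\right) 46 = -138$)
$N{\left(E \right)} = E^{2}$ ($N{\left(E \right)} = E^{2} + 0 = E^{2}$)
$n{\left(D \right)} = -2 + 2 D$ ($n{\left(D \right)} = -2 + \left(D + D\right) = -2 + 2 D$)
$h = -278$ ($h = -2 + 2 \left(-138\right) = -2 - 276 = -278$)
$\left(\left(-52 + N{\left(-4 \right)}\right) + 95\right) 93 - h = \left(\left(-52 + \left(-4\right)^{2}\right) + 95\right) 93 - -278 = \left(\left(-52 + 16\right) + 95\right) 93 + 278 = \left(-36 + 95\right) 93 + 278 = 59 \cdot 93 + 278 = 5487 + 278 = 5765$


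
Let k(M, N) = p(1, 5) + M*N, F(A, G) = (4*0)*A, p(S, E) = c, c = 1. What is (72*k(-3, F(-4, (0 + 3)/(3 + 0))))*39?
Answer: 2808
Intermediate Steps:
p(S, E) = 1
F(A, G) = 0 (F(A, G) = 0*A = 0)
k(M, N) = 1 + M*N
(72*k(-3, F(-4, (0 + 3)/(3 + 0))))*39 = (72*(1 - 3*0))*39 = (72*(1 + 0))*39 = (72*1)*39 = 72*39 = 2808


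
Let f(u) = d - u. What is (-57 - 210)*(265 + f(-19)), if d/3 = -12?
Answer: -66216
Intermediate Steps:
d = -36 (d = 3*(-12) = -36)
f(u) = -36 - u
(-57 - 210)*(265 + f(-19)) = (-57 - 210)*(265 + (-36 - 1*(-19))) = -267*(265 + (-36 + 19)) = -267*(265 - 17) = -267*248 = -66216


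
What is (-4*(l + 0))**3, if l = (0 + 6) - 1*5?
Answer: -64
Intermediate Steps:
l = 1 (l = 6 - 5 = 1)
(-4*(l + 0))**3 = (-4*(1 + 0))**3 = (-4*1)**3 = (-4)**3 = -64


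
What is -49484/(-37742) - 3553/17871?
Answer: 375115619/337243641 ≈ 1.1123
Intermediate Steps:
-49484/(-37742) - 3553/17871 = -49484*(-1/37742) - 3553*1/17871 = 24742/18871 - 3553/17871 = 375115619/337243641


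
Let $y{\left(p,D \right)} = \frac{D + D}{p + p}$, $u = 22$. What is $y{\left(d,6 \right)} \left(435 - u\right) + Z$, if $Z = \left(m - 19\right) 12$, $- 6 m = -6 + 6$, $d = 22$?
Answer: $- \frac{1269}{11} \approx -115.36$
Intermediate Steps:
$y{\left(p,D \right)} = \frac{D}{p}$ ($y{\left(p,D \right)} = \frac{2 D}{2 p} = 2 D \frac{1}{2 p} = \frac{D}{p}$)
$m = 0$ ($m = - \frac{-6 + 6}{6} = \left(- \frac{1}{6}\right) 0 = 0$)
$Z = -228$ ($Z = \left(0 - 19\right) 12 = \left(-19\right) 12 = -228$)
$y{\left(d,6 \right)} \left(435 - u\right) + Z = \frac{6}{22} \left(435 - 22\right) - 228 = 6 \cdot \frac{1}{22} \left(435 - 22\right) - 228 = \frac{3}{11} \cdot 413 - 228 = \frac{1239}{11} - 228 = - \frac{1269}{11}$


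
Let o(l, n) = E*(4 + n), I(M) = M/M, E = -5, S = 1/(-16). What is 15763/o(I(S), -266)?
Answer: 15763/1310 ≈ 12.033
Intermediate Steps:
S = -1/16 ≈ -0.062500
I(M) = 1
o(l, n) = -20 - 5*n (o(l, n) = -5*(4 + n) = -20 - 5*n)
15763/o(I(S), -266) = 15763/(-20 - 5*(-266)) = 15763/(-20 + 1330) = 15763/1310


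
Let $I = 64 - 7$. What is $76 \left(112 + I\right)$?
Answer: $12844$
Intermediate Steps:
$I = 57$ ($I = 64 - 7 = 57$)
$76 \left(112 + I\right) = 76 \left(112 + 57\right) = 76 \cdot 169 = 12844$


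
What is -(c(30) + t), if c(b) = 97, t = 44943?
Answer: -45040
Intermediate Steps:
-(c(30) + t) = -(97 + 44943) = -1*45040 = -45040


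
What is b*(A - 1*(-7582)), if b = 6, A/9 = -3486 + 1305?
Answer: -72282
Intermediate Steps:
A = -19629 (A = 9*(-3486 + 1305) = 9*(-2181) = -19629)
b*(A - 1*(-7582)) = 6*(-19629 - 1*(-7582)) = 6*(-19629 + 7582) = 6*(-12047) = -72282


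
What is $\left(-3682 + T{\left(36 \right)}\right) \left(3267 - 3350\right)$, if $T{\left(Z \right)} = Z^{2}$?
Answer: $198038$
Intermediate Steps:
$\left(-3682 + T{\left(36 \right)}\right) \left(3267 - 3350\right) = \left(-3682 + 36^{2}\right) \left(3267 - 3350\right) = \left(-3682 + 1296\right) \left(-83\right) = \left(-2386\right) \left(-83\right) = 198038$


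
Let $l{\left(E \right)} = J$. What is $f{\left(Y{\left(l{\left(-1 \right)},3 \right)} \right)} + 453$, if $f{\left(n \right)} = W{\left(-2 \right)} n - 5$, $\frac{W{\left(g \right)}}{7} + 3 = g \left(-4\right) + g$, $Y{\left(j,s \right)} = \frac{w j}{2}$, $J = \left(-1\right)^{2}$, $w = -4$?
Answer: $406$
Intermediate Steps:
$J = 1$
$l{\left(E \right)} = 1$
$Y{\left(j,s \right)} = - 2 j$ ($Y{\left(j,s \right)} = \frac{\left(-4\right) j}{2} = - 4 j \frac{1}{2} = - 2 j$)
$W{\left(g \right)} = -21 - 21 g$ ($W{\left(g \right)} = -21 + 7 \left(g \left(-4\right) + g\right) = -21 + 7 \left(- 4 g + g\right) = -21 + 7 \left(- 3 g\right) = -21 - 21 g$)
$f{\left(n \right)} = -5 + 21 n$ ($f{\left(n \right)} = \left(-21 - -42\right) n - 5 = \left(-21 + 42\right) n - 5 = 21 n - 5 = -5 + 21 n$)
$f{\left(Y{\left(l{\left(-1 \right)},3 \right)} \right)} + 453 = \left(-5 + 21 \left(\left(-2\right) 1\right)\right) + 453 = \left(-5 + 21 \left(-2\right)\right) + 453 = \left(-5 - 42\right) + 453 = -47 + 453 = 406$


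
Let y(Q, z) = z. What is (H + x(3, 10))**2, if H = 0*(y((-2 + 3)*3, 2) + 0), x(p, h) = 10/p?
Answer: 100/9 ≈ 11.111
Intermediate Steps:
H = 0 (H = 0*(2 + 0) = 0*2 = 0)
(H + x(3, 10))**2 = (0 + 10/3)**2 = (10/3)**2 = 100/9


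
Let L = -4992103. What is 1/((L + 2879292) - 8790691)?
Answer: -1/10903502 ≈ -9.1714e-8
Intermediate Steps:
1/((L + 2879292) - 8790691) = 1/((-4992103 + 2879292) - 8790691) = 1/(-2112811 - 8790691) = 1/(-10903502) = -1/10903502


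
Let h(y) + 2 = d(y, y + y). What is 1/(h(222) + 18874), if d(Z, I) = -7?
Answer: 1/18865 ≈ 5.3008e-5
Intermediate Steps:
h(y) = -9 (h(y) = -2 - 7 = -9)
1/(h(222) + 18874) = 1/(-9 + 18874) = 1/18865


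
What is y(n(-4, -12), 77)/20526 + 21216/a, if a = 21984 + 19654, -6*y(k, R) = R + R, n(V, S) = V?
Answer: 59237851/116544762 ≈ 0.50828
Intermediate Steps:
y(k, R) = -R/3 (y(k, R) = -(R + R)/6 = -R/3)
a = 41638
y(n(-4, -12), 77)/20526 + 21216/a = -1/3*77/20526 + 21216/41638 = -77/3*1/20526 + 21216*(1/41638) = -7/5598 + 10608/20819 = 59237851/116544762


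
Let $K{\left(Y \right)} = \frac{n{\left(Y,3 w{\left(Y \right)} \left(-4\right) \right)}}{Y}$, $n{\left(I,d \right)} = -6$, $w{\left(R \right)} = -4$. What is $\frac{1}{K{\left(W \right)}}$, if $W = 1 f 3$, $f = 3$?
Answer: $- \frac{3}{2} \approx -1.5$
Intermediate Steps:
$W = 9$ ($W = 1 \cdot 3 \cdot 3 = 3 \cdot 3 = 9$)
$K{\left(Y \right)} = - \frac{6}{Y}$
$\frac{1}{K{\left(W \right)}} = \frac{1}{\left(-6\right) \frac{1}{9}} = \frac{1}{- \frac{2}{3}} = - \frac{3}{2}$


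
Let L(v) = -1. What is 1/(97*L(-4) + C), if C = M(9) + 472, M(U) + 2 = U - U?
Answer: 1/373 ≈ 0.0026810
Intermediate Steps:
M(U) = -2 (M(U) = -2 + (U - U) = -2 + 0 = -2)
C = 470 (C = -2 + 472 = 470)
1/(97*L(-4) + C) = 1/(97*(-1) + 470) = 1/(-97 + 470) = 1/373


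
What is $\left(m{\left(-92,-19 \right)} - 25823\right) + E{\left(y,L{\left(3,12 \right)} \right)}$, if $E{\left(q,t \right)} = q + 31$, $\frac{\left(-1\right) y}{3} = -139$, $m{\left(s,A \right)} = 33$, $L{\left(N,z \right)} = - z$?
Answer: $-25342$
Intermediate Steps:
$y = 417$ ($y = \left(-3\right) \left(-139\right) = 417$)
$E{\left(q,t \right)} = 31 + q$
$\left(m{\left(-92,-19 \right)} - 25823\right) + E{\left(y,L{\left(3,12 \right)} \right)} = \left(33 - 25823\right) + \left(31 + 417\right) = -25790 + 448 = -25342$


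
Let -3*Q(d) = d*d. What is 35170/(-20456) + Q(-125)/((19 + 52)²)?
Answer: -425750455/154678044 ≈ -2.7525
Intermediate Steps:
Q(d) = -d²/3 (Q(d) = -d*d/3 = -d²/3)
35170/(-20456) + Q(-125)/((19 + 52)²) = 35170/(-20456) + (-⅓*(-125)²)/((19 + 52)²) = 35170*(-1/20456) + (-⅓*15625)/(71²) = -17585/10228 - 15625/3/5041 = -17585/10228 - 15625/3*1/5041 = -17585/10228 - 15625/15123 = -425750455/154678044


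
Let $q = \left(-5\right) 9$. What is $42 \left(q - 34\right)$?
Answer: $-3318$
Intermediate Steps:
$q = -45$
$42 \left(q - 34\right) = 42 \left(-45 - 34\right) = 42 \left(-79\right) = -3318$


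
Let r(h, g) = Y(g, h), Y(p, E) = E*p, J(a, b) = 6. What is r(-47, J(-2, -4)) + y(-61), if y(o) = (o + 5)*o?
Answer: 3134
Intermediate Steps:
r(h, g) = g*h (r(h, g) = h*g = g*h)
y(o) = o*(5 + o) (y(o) = (5 + o)*o = o*(5 + o))
r(-47, J(-2, -4)) + y(-61) = 6*(-47) - 61*(5 - 61) = -282 - 61*(-56) = -282 + 3416 = 3134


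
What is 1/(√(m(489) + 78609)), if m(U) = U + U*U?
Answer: √318219/318219 ≈ 0.0017727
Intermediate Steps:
m(U) = U + U²
1/(√(m(489) + 78609)) = 1/(√(489*(1 + 489) + 78609)) = 1/(√(489*490 + 78609)) = 1/(√(239610 + 78609)) = 1/(√318219) = √318219/318219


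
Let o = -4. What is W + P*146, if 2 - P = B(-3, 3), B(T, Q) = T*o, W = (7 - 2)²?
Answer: -1435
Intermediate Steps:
W = 25 (W = 5² = 25)
B(T, Q) = -4*T (B(T, Q) = T*(-4) = -4*T)
P = -10 (P = 2 - (-4)*(-3) = 2 - 1*12 = 2 - 12 = -10)
W + P*146 = 25 - 10*146 = 25 - 1460 = -1435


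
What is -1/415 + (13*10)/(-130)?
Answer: -416/415 ≈ -1.0024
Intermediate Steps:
-1/415 + (13*10)/(-130) = -1*1/415 + 130*(-1/130) = -1/415 - 1 = -416/415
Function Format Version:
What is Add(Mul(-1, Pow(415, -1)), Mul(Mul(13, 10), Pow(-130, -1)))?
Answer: Rational(-416, 415) ≈ -1.0024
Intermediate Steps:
Add(Mul(-1, Pow(415, -1)), Mul(Mul(13, 10), Pow(-130, -1))) = Add(Mul(-1, Rational(1, 415)), Mul(130, Rational(-1, 130))) = Add(Rational(-1, 415), -1) = Rational(-416, 415)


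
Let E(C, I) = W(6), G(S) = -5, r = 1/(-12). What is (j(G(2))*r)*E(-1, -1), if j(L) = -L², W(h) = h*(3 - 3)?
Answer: 0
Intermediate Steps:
r = -1/12 ≈ -0.083333
W(h) = 0 (W(h) = h*0 = 0)
E(C, I) = 0
(j(G(2))*r)*E(-1, -1) = (-1*(-5)²*(-1/12))*0 = (-1*25*(-1/12))*0 = -25*(-1/12)*0 = (25/12)*0 = 0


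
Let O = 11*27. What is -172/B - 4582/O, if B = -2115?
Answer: -1071094/69795 ≈ -15.346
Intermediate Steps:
O = 297
-172/B - 4582/O = -172/(-2115) - 4582/297 = -172*(-1/2115) - 4582*1/297 = 172/2115 - 4582/297 = -1071094/69795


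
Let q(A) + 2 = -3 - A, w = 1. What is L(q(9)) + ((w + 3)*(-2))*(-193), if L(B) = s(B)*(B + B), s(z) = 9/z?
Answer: 1562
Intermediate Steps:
q(A) = -5 - A (q(A) = -2 + (-3 - A) = -5 - A)
L(B) = 18 (L(B) = (9/B)*(B + B) = (9/B)*(2*B) = 18)
L(q(9)) + ((w + 3)*(-2))*(-193) = 18 + ((1 + 3)*(-2))*(-193) = 18 + (4*(-2))*(-193) = 18 - 8*(-193) = 18 + 1544 = 1562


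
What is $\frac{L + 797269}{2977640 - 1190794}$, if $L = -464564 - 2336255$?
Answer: $- \frac{1001775}{893423} \approx -1.1213$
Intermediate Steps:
$L = -2800819$ ($L = -464564 - 2336255 = -2800819$)
$\frac{L + 797269}{2977640 - 1190794} = \frac{-2800819 + 797269}{2977640 - 1190794} = - \frac{2003550}{1786846} = \left(-2003550\right) \frac{1}{1786846} = - \frac{1001775}{893423}$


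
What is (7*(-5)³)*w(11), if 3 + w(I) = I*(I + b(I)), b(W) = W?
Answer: -209125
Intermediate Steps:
w(I) = -3 + 2*I² (w(I) = -3 + I*(I + I) = -3 + I*(2*I) = -3 + 2*I²)
(7*(-5)³)*w(11) = (7*(-5)³)*(-3 + 2*11²) = (7*(-125))*(-3 + 2*121) = -875*(-3 + 242) = -875*239 = -209125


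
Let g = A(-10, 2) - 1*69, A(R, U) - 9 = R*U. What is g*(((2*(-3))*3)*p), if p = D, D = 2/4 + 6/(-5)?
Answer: -1008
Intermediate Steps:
A(R, U) = 9 + R*U
g = -80 (g = (9 - 10*2) - 1*69 = (9 - 20) - 69 = -11 - 69 = -80)
D = -7/10 (D = 2*(¼) + 6*(-⅕) = ½ - 6/5 = -7/10 ≈ -0.70000)
p = -7/10 ≈ -0.70000
g*(((2*(-3))*3)*p) = -80*(2*(-3))*3*(-7)/10 = -80*(-6*3)*(-7)/10 = -(-1440)*(-7)/10 = -80*63/5 = -1008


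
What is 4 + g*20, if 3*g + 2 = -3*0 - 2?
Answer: -68/3 ≈ -22.667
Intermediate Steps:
g = -4/3 (g = -⅔ + (-3*0 - 2)/3 = -⅔ + (0 - 2)/3 = -⅔ + (⅓)*(-2) = -⅔ - ⅔ = -4/3 ≈ -1.3333)
4 + g*20 = 4 - 4/3*20 = 4 - 80/3 = -68/3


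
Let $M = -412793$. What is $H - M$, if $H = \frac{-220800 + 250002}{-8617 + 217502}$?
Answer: $\frac{86226295007}{208885} \approx 4.1279 \cdot 10^{5}$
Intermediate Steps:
$H = \frac{29202}{208885} \approx 0.1398$
$H - M = \frac{29202}{208885} - -412793 = \frac{29202}{208885} + 412793 = \frac{86226295007}{208885}$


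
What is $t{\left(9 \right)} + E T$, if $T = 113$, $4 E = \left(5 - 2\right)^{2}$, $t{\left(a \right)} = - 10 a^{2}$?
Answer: $- \frac{2223}{4} \approx -555.75$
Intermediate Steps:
$E = \frac{9}{4}$ ($E = \frac{\left(5 - 2\right)^{2}}{4} = \frac{3^{2}}{4} = \frac{1}{4} \cdot 9 = \frac{9}{4} \approx 2.25$)
$t{\left(9 \right)} + E T = - 10 \cdot 9^{2} + \frac{9}{4} \cdot 113 = \left(-10\right) 81 + \frac{1017}{4} = -810 + \frac{1017}{4} = - \frac{2223}{4}$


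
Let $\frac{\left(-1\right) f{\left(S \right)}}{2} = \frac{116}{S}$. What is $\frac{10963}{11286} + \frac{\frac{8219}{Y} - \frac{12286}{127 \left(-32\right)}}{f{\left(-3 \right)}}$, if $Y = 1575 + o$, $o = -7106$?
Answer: $\frac{767641061719}{774411504768} \approx 0.99126$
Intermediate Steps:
$f{\left(S \right)} = - \frac{232}{S}$ ($f{\left(S \right)} = - 2 \frac{116}{S} = - \frac{232}{S}$)
$Y = -5531$ ($Y = 1575 - 7106 = -5531$)
$\frac{10963}{11286} + \frac{\frac{8219}{Y} - \frac{12286}{127 \left(-32\right)}}{f{\left(-3 \right)}} = \frac{10963}{11286} + \frac{\frac{8219}{-5531} - \frac{12286}{127 \left(-32\right)}}{\left(-232\right) \frac{1}{-3}} = 10963 \cdot \frac{1}{11286} + \frac{8219 \left(- \frac{1}{5531}\right) - \frac{12286}{-4064}}{\left(-232\right) \left(- \frac{1}{3}\right)} = \frac{577}{594} + \frac{- \frac{8219}{5531} - - \frac{6143}{2032}}{\frac{232}{3}} = \frac{577}{594} + \left(- \frac{8219}{5531} + \frac{6143}{2032}\right) \frac{3}{232} = \frac{577}{594} + \frac{17275925}{11238992} \cdot \frac{3}{232} = \frac{577}{594} + \frac{51827775}{2607446144} = \frac{767641061719}{774411504768}$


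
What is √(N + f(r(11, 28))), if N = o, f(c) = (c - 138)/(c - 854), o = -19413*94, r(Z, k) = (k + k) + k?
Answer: 3*I*√30053803395/385 ≈ 1350.9*I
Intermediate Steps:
r(Z, k) = 3*k (r(Z, k) = 2*k + k = 3*k)
o = -1824822
f(c) = (-138 + c)/(-854 + c)
N = -1824822
√(N + f(r(11, 28))) = √(-1824822 + (-138 + 3*28)/(-854 + 3*28)) = √(-1824822 + (-138 + 84)/(-854 + 84)) = √(-1824822 - 54/(-770)) = √(-1824822 - 1/770*(-54)) = √(-1824822 + 27/385) = √(-702556443/385) = 3*I*√30053803395/385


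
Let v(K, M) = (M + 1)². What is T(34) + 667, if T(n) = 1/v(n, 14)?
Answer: 150076/225 ≈ 667.00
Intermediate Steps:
v(K, M) = (1 + M)²
T(n) = 1/225 (T(n) = 1/((1 + 14)²) = 1/(15²) = 1/225)
T(34) + 667 = 1/225 + 667 = 150076/225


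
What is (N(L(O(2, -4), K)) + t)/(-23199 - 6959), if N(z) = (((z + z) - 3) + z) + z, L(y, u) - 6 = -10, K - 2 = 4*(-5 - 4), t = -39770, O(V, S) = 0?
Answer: 39789/30158 ≈ 1.3194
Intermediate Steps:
K = -34 (K = 2 + 4*(-5 - 4) = 2 + 4*(-9) = 2 - 36 = -34)
L(y, u) = -4 (L(y, u) = 6 - 10 = -4)
N(z) = -3 + 4*z (N(z) = ((2*z - 3) + z) + z = ((-3 + 2*z) + z) + z = (-3 + 3*z) + z = -3 + 4*z)
(N(L(O(2, -4), K)) + t)/(-23199 - 6959) = ((-3 + 4*(-4)) - 39770)/(-23199 - 6959) = ((-3 - 16) - 39770)/(-30158) = (-19 - 39770)*(-1/30158) = -39789*(-1/30158) = 39789/30158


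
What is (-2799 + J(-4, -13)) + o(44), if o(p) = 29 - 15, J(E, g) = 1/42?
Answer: -116969/42 ≈ -2785.0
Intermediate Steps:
J(E, g) = 1/42
o(p) = 14
(-2799 + J(-4, -13)) + o(44) = (-2799 + 1/42) + 14 = -117557/42 + 14 = -116969/42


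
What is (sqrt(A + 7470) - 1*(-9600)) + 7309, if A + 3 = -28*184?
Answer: 16909 + sqrt(2315) ≈ 16957.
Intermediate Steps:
A = -5155 (A = -3 - 28*184 = -3 - 5152 = -5155)
(sqrt(A + 7470) - 1*(-9600)) + 7309 = (sqrt(-5155 + 7470) - 1*(-9600)) + 7309 = (sqrt(2315) + 9600) + 7309 = (9600 + sqrt(2315)) + 7309 = 16909 + sqrt(2315)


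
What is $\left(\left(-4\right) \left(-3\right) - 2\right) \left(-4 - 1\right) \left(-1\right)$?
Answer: $50$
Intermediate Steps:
$\left(\left(-4\right) \left(-3\right) - 2\right) \left(-4 - 1\right) \left(-1\right) = \left(12 - 2\right) \left(-4 - 1\right) \left(-1\right) = 10 \left(-5\right) \left(-1\right) = \left(-50\right) \left(-1\right) = 50$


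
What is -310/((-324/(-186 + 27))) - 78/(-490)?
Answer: -2010569/13230 ≈ -151.97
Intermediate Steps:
-310/((-324/(-186 + 27))) - 78/(-490) = -310/((-324/(-159))) - 78*(-1/490) = -310/((-324*(-1/159))) + 39/245 = -310/108/53 + 39/245 = -310*53/108 + 39/245 = -8215/54 + 39/245 = -2010569/13230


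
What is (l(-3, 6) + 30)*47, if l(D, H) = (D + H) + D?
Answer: 1410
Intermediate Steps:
l(D, H) = H + 2*D
(l(-3, 6) + 30)*47 = ((6 + 2*(-3)) + 30)*47 = ((6 - 6) + 30)*47 = (0 + 30)*47 = 30*47 = 1410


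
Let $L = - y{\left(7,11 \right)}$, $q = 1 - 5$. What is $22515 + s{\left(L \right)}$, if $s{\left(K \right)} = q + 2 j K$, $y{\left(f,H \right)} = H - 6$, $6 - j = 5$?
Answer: $22501$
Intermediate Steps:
$j = 1$ ($j = 6 - 5 = 1$)
$y{\left(f,H \right)} = -6 + H$ ($y{\left(f,H \right)} = H - 6 = -6 + H$)
$q = -4$ ($q = 1 - 5 = -4$)
$L = -5$ ($L = - (-6 + 11) = \left(-1\right) 5 = -5$)
$s{\left(K \right)} = -4 + 2 K$ ($s{\left(K \right)} = -4 + 2 \cdot 1 K = -4 + 2 K$)
$22515 + s{\left(L \right)} = 22515 + \left(-4 + 2 \left(-5\right)\right) = 22515 - 14 = 22501$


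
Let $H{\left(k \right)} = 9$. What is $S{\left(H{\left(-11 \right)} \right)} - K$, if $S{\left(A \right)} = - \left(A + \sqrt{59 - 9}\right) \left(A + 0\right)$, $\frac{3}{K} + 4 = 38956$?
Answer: $- \frac{1051705}{12984} - 45 \sqrt{2} \approx -144.64$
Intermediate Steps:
$K = \frac{1}{12984}$ ($K = \frac{3}{-4 + 38956} = \frac{3}{38952} = 3 \cdot \frac{1}{38952} = \frac{1}{12984} \approx 7.7018 \cdot 10^{-5}$)
$S{\left(A \right)} = - A \left(A + 5 \sqrt{2}\right)$ ($S{\left(A \right)} = - \left(A + \sqrt{50}\right) A = - \left(A + 5 \sqrt{2}\right) A = - A \left(A + 5 \sqrt{2}\right)$)
$S{\left(H{\left(-11 \right)} \right)} - K = \left(-1\right) 9 \left(9 + 5 \sqrt{2}\right) - \frac{1}{12984} = \left(-81 - 45 \sqrt{2}\right) - \frac{1}{12984} = - \frac{1051705}{12984} - 45 \sqrt{2}$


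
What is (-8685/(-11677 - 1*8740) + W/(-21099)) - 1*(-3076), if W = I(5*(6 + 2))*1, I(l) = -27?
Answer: 441752598194/143592761 ≈ 3076.4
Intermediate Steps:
W = -27 (W = -27*1 = -27)
(-8685/(-11677 - 1*8740) + W/(-21099)) - 1*(-3076) = (-8685/(-11677 - 1*8740) - 27/(-21099)) - 1*(-3076) = (-8685/(-11677 - 8740) - 27*(-1/21099)) + 3076 = (-8685/(-20417) + 9/7033) + 3076 = (-8685*(-1/20417) + 9/7033) + 3076 = (8685/20417 + 9/7033) + 3076 = 61265358/143592761 + 3076 = 441752598194/143592761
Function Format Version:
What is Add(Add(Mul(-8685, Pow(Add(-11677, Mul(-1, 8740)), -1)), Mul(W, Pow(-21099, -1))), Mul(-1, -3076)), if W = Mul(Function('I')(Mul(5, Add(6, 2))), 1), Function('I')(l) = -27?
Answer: Rational(441752598194, 143592761) ≈ 3076.4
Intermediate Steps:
W = -27 (W = Mul(-27, 1) = -27)
Add(Add(Mul(-8685, Pow(Add(-11677, Mul(-1, 8740)), -1)), Mul(W, Pow(-21099, -1))), Mul(-1, -3076)) = Add(Add(Mul(-8685, Pow(Add(-11677, Mul(-1, 8740)), -1)), Mul(-27, Pow(-21099, -1))), Mul(-1, -3076)) = Add(Add(Mul(-8685, Pow(Add(-11677, -8740), -1)), Mul(-27, Rational(-1, 21099))), 3076) = Add(Add(Mul(-8685, Pow(-20417, -1)), Rational(9, 7033)), 3076) = Add(Add(Mul(-8685, Rational(-1, 20417)), Rational(9, 7033)), 3076) = Add(Add(Rational(8685, 20417), Rational(9, 7033)), 3076) = Add(Rational(61265358, 143592761), 3076) = Rational(441752598194, 143592761)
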